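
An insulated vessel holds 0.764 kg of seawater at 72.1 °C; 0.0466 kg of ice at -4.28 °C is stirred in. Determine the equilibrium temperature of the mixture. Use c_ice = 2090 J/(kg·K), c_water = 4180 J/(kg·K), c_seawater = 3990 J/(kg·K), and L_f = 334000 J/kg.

T_f ≈ 62.8 °C

Let T be the final temperature. ΣQ_i = 0:
ice -4.28→0 °C: 0.0466×2090×4.28 = 416.85; latent heat to melt: 0.0466×334000 = 15564; meltwater 0→T: 0.0466×4180×T = 194.79 T; seawater cools: 0.764×3990×(T − 72.1) = 3048.4(T − 72.1)
3243.1 T = 219787 − 15981 = 203806
T ≈ 62.84 °C — above 0 °C, consistent with complete melting.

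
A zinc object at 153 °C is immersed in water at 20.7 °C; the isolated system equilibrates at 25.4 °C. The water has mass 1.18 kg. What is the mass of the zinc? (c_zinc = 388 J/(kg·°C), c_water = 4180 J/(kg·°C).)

Heat lost by the zinc = heat gained by the water:
m·388·(153 − 25.4) = 1.18·4180·(25.4 − 20.7)
49509 m = 23182  ⇒  m ≈ 0.4682 kg

m ≈ 0.468 kg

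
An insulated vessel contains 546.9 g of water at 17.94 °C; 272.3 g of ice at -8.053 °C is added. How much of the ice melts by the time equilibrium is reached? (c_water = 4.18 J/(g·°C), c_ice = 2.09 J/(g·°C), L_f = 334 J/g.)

m_melted ≈ 109 g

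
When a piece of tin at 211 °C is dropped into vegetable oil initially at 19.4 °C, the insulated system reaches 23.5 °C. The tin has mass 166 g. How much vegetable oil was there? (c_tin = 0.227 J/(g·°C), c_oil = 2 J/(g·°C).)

Let T be the final temperature. ΣQ_i = 0:
166×0.227×(23.5 − 211) + m×2×(23.5 − 19.4) = 0
8.2 m = 7065.4
m = 7065.4/8.2 ≈ 861.6 g

m ≈ 862 g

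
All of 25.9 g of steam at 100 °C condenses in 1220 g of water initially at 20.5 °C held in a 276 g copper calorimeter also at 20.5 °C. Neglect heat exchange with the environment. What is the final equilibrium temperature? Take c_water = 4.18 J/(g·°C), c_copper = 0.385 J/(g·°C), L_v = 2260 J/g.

Conservation of energy gives ΣQ = 0:
condense steam: −25.9×2260 = −58534
  condensed water 100 °C→T: 108.26(T − 100)
  water warms: 1220×4.18×(T − 20.5) = 5099.6(T − 20.5)
  copper cup: 276×0.385×(T − 20.5) = 106.26(T − 20.5)
5314.1 T = 58534 + 10826 + 106720 = 176080
T ≈ 33.13 °C, under the boiling point, so the assumption holds.

T_f ≈ 33.1 °C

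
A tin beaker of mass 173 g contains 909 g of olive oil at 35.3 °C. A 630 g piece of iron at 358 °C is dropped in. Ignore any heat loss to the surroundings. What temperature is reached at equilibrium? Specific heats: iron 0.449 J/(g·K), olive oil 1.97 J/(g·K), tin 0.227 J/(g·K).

T_f ≈ 78.5 °C

Setting the total heat transfer to zero:
630*0.449*(T − 358) + 909*1.97*(T − 35.3) + 173*0.227*(T − 35.3) = 0
282.87(T − 358) + 1790.7(T − 35.3) + 39.27(T − 35.3) = 0
2112.9 T = 165866
T = 165866 / 2112.9 = 78.5 °C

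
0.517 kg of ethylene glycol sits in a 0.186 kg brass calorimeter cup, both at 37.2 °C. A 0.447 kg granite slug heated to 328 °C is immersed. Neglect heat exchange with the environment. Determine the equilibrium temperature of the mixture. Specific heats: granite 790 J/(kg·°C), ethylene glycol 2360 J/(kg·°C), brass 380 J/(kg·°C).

T_f ≈ 99.7 °C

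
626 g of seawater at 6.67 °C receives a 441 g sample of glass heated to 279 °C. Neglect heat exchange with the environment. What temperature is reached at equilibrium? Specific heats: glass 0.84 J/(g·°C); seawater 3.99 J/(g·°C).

Let T be the final temperature. ΣQ_i = 0:
441×0.84×(T − 279) + 626×3.99×(T − 6.67) = 0
370.44(T − 279) + 2497.7(T − 6.67) = 0
(370.44 + 2497.7) T = 370.44×279 + 2497.7×6.67
T ≈ 41.84 °C

T_f ≈ 41.8 °C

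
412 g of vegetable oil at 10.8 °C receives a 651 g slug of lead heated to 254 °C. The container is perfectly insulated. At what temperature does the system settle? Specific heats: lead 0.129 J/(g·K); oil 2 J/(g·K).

Let T be the final temperature. ΣQ_i = 0:
651×0.129×(T − 254) + 412×2×(T − 10.8) = 0
907.98 T = 30230
T = 30230/907.98 ≈ 33.29 °C

T_f ≈ 33.3 °C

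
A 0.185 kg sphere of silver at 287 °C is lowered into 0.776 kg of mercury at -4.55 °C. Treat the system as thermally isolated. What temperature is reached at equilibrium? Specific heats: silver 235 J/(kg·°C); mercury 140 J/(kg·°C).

T_f ≈ 78.8 °C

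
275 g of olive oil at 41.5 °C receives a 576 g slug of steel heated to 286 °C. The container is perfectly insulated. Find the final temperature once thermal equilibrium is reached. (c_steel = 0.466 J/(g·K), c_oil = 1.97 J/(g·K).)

With ΣQ=0 the equilibrium temperature is the m·c-weighted mean:
T_f = (268.42·286 + 541.75·41.5) / (268.42 + 541.75)
    = 99250 / 810.17 ≈ 122.51 °C

T_f ≈ 122.5 °C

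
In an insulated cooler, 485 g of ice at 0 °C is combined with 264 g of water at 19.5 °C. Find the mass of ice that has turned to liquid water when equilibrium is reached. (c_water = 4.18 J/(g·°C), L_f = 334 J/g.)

Water can give up m c ΔT = 264×4.18×19.5 = 21519 J before reaching 0 °C.
Melting all 485 g of ice would need 485×334 = 161990 J.
21519 J < 161990 J, so only part of the ice melts and the system sits at 0 °C.
m_melted×334 = 21519  ⇒  m_melted ≈ 64.43 g.

m_melted ≈ 64.4 g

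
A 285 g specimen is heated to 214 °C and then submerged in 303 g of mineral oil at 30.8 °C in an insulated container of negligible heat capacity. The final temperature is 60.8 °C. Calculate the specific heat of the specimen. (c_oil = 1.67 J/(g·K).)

Let T be the final temperature. ΣQ_i = 0:
285×c×(60.8 − 214) + 303×1.67×(60.8 − 30.8) = 0
-43662 c = -15180
c = -15180/-43662 ≈ 0.3477 J/(g·K)

c ≈ 0.348 J/(g·K)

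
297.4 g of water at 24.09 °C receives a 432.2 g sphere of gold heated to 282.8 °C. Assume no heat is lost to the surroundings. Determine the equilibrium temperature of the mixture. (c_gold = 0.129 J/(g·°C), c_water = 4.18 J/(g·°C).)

T_f ≈ 35.2 °C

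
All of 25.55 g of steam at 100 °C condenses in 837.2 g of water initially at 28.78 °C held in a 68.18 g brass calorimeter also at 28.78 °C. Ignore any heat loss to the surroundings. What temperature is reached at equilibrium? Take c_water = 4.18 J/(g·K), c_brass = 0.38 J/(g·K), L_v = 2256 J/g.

T_f ≈ 46.7 °C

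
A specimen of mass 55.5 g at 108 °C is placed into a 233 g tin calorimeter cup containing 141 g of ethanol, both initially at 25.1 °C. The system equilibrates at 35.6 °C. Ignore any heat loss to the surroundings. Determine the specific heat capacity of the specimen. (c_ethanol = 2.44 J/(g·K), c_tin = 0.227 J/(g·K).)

c ≈ 1.04 J/(g·K)

Heat gained plus heat lost sum to zero:
55.5×c×(35.6 − 108) + 141×2.44×(35.6 − 25.1) + 233×0.227×(35.6 − 25.1) = 0
-4018.2 c = -4167.8
c = -4167.8/-4018.2 ≈ 1.037 J/(g·K)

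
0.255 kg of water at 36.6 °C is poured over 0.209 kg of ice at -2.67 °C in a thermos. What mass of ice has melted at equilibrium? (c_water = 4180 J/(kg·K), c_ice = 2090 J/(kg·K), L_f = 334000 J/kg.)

Heat available from the water dropping to 0 °C: 0.255×4180×36.6 = 39012 J.
Of that, 0.209×2090×2.67 = 1166.3 J goes to bring the ice to 0 °C, leaving 37846 J.
Melting all 0.209 kg of ice would need 0.209×334000 = 69806 J.
That's not enough to melt it all — equilibrium is at 0 °C with ice remaining.
m_melt = 37846 / L_f = 0.1133 kg.

m_melted ≈ 0.113 kg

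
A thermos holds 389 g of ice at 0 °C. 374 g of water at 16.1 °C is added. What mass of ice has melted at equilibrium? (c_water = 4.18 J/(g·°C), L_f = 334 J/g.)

m_melted ≈ 75.4 g

Cooling the water to 0 °C releases 374×4.18×16.1 = 25169 J.
To melt every bit of ice: 389×334 = 129926 J.
Since 25169 < 129926 J, not all the ice melts; equilibrium is at 0 °C.
Mass melted = 25169/334 ≈ 75.36 g.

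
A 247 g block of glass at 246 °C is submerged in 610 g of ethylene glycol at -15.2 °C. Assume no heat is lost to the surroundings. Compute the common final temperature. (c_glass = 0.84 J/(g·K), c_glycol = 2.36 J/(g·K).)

With ΣQ=0 the equilibrium temperature is the m·c-weighted mean:
T_f = (207.48·246 + 1439.6·(-15.2)) / (207.48 + 1439.6)
    = 29158 / 1647.1 ≈ 17.70 °C

T_f ≈ 17.7 °C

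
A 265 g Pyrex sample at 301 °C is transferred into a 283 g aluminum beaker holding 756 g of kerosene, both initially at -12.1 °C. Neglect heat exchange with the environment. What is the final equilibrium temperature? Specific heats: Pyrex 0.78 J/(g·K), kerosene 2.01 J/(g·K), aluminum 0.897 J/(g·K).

T_f ≈ 20.6 °C

Heat gained plus heat lost sum to zero:
265×0.78×(T − 301) + 756×2.01×(T − (-12.1)) + 283×0.897×(T − (-12.1)) = 0
206.7(T − 301) + 1519.6(T − (-12.1)) + 253.85(T − (-12.1)) = 0
1980.1 T = 40758
T = 40758/1980.1 ≈ 20.58 °C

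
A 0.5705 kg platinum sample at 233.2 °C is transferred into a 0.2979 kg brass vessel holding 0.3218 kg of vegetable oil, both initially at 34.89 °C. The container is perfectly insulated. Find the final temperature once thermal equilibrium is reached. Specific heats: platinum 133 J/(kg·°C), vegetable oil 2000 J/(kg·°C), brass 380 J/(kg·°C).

T_f ≈ 53.0 °C

Heat gained plus heat lost sum to zero:
0.5705×133×(T − 233.2) + 0.3218×2000×(T − 34.89) + 0.2979×380×(T − 34.89) = 0
832.68 T = 44099
T = 44099 / 832.68 = 53 °C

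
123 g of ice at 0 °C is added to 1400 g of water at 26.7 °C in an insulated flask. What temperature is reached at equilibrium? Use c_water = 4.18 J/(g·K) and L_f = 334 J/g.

Sum of m c ΔT and latent-heat terms is zero:
latent heat to melt: 123·334 = 41082; meltwater 0→T: 123·4.18·T = 514.14 T; water: 5852(T − 26.7)
6366.1 T = 156248 − 41082 = 115166
T ≈ 18.09 °C. Since T > 0 °C, the all-ice-melts assumption holds.

T_f ≈ 18.1 °C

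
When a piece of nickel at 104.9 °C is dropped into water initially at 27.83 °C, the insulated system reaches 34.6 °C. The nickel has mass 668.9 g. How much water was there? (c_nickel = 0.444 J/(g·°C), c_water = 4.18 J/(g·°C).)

m ≈ 738 g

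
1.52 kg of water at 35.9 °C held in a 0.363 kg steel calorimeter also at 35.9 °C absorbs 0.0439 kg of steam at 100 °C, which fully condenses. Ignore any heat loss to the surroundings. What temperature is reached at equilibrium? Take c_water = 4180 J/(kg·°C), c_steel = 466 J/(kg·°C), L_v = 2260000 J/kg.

Sum of m c ΔT and latent-heat terms is zero:
steam→water at 100 °C releases m L_v = 0.0439×2260000 = 99214; condensate cools 100→T: 0.0439×4180×(T − 100) = 183.5(T − 100); original water: 6353.6(T − 35.9); steel cup: 0.363×466×(T − 35.9) = 169.16(T − 35.9)
6706.3 T = 99214 + 18350 + 234167 = 351731
T ≈ 52.45 °C, under the boiling point, so the assumption holds.

T_f ≈ 52.4 °C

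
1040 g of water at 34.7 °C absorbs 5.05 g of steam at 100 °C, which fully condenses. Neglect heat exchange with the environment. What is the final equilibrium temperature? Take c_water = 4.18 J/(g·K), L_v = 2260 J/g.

T_f ≈ 37.6 °C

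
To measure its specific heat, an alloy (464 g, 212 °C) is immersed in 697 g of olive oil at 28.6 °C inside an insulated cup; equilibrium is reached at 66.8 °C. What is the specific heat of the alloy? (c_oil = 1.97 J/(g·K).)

c ≈ 0.779 J/(g·K)

m_s c (T_s − T_f) = m_oil c_oil (T_f − T_0):
464×c×(212 − 66.8) = 697×1.97×(66.8 − 28.6)
67373 c = 52452  ⇒  c ≈ 0.7785 J/(g·K)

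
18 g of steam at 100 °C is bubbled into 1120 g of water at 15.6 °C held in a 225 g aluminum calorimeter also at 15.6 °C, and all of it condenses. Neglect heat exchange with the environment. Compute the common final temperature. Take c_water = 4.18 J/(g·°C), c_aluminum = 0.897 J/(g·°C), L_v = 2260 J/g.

Conservation of energy gives ΣQ = 0:
latent heat released on condensation: 18×2260 = 40680; condensate cools 100→T: 18×4.18×(T − 100) = 75.24(T − 100); original water: 4681.6(T − 15.6); cup: 201.83(T − 15.6)
4958.7 T = 40680 + 7524 + 76181 = 124385
T ≈ 25.08 °C (< 100 °C, so full condensation is consistent).

T_f ≈ 25.1 °C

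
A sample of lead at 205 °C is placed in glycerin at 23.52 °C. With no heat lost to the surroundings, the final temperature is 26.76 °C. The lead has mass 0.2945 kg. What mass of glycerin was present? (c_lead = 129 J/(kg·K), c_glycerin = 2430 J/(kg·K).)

Heat lost by the lead = heat gained by the glycerin:
0.2945·129·(205 − 26.76) = m·2430·(26.76 − 23.52)
7873.2 m = 6771.4  ⇒  m ≈ 0.8601 kg

m ≈ 0.86 kg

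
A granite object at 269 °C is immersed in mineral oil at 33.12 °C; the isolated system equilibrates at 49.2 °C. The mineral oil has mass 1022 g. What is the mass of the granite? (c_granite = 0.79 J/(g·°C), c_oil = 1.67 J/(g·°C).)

m ≈ 158 g

Heat gained plus heat lost sum to zero:
m·0.79·(49.2 − 269) + 1022·1.67·(49.2 − 33.12) = 0
-173.64 m = -27444
m = -27444/-173.64 ≈ 158.1 g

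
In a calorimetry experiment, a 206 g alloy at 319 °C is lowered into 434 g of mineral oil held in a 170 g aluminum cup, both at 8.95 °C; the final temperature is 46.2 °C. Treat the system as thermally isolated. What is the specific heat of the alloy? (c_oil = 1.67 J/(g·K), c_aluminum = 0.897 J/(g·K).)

c ≈ 0.581 J/(g·K)

Conservation of energy gives ΣQ = 0:
206×c×(46.2 − 319) + 434×1.67×(46.2 − 8.95) + 170×0.897×(46.2 − 8.95) = 0
-56197 c = -32678
c = -32678/-56197 ≈ 0.5815 J/(g·K)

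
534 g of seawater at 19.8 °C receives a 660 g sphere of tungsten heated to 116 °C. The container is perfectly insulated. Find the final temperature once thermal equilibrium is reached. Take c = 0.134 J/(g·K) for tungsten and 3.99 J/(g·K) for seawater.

T_f ≈ 23.6 °C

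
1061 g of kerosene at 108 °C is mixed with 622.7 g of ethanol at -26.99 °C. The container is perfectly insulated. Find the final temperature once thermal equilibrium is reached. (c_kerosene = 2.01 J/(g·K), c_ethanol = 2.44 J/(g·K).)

T_f ≈ 51.8 °C

Set heat shed by the hot body equal to heat absorbed by the cold body:
1061·2.01·(108 − T) = 622.7·2.44·(T − (-26.99))
2132.6(108 − T) = 1519.4(T − (-26.99))
3652 T = 189314  ⇒  T ≈ 51.84 °C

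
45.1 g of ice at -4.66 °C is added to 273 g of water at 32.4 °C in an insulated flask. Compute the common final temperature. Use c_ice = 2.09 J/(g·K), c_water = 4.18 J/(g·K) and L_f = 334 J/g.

Net heat exchanged in the isolated system is zero:
warm ice to 0 °C: 45.1×2.09×(0 − (-4.66)) = 439.25
  melt ice: 45.1×334 = 15063
  meltwater 0→T: 45.1×4.18×T = 188.52 T
  water: 1141.1(T − 32.4)
1329.7 T = 36973 − 15503 = 21470
T ≈ 16.15 °C (positive, so assuming full melt was valid).

T_f ≈ 16.1 °C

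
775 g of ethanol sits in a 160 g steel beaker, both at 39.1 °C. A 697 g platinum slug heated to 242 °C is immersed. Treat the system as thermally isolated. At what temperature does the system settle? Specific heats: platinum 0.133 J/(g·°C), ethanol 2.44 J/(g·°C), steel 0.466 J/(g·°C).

T_f ≈ 48.2 °C

T_f = Σ m_i c_i T_i / Σ m_i c_i:
T_f = (92.7×242 + 1891×39.1 + 74.56×39.1) / (92.7 + 1891 + 74.56)
    = 99287 / 2058.3 ≈ 48.24 °C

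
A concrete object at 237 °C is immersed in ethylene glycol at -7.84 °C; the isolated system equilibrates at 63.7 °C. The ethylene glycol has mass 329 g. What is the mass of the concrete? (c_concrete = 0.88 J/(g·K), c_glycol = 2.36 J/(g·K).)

Conservation of energy gives ΣQ = 0:
m·0.88·(63.7 − 237) + 329·2.36·(63.7 − (-7.84)) = 0
-152.5 m = -55547
m = -55547/-152.5 ≈ 364.2 g

m ≈ 364 g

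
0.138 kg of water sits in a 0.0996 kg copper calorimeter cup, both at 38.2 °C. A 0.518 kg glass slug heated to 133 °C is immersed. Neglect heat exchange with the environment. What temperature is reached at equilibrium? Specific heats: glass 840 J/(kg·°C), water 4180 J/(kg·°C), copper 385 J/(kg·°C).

Net heat exchanged in the isolated system is zero:
0.518·840·(T − 133) + 0.138·4180·(T − 38.2) + 0.0996·385·(T − 38.2) = 0
435.12(T − 133) + 576.84(T − 38.2) + 38.35(T − 38.2) = 0
(435.12 + 576.84 + 38.35) T = 435.12·133 + 576.84·38.2 + 38.35·38.2
T ≈ 77.47 °C

T_f ≈ 77.5 °C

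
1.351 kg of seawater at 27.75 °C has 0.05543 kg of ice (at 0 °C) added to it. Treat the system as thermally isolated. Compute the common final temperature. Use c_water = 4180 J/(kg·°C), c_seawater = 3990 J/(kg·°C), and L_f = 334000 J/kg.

T_f ≈ 23.3 °C

Heat gained plus heat lost sum to zero:
fusion: m_ice L_f = 0.05543·334000 = 18514
  warm the meltwater: 231.7 T
  seawater cools: 1.351·3990·(T − 27.75) = 5390.5(T − 27.75)
5622.2 T = 149586 − 18514 = 131072
T ≈ 23.31 °C — above 0 °C, consistent with complete melting.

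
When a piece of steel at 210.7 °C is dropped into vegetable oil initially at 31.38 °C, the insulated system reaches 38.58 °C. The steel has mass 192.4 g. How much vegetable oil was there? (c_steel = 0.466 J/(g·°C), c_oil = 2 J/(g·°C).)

Setting the total heat transfer to zero:
192.4×0.466×(38.58 − 210.7) + m×2×(38.58 − 31.38) = 0
14.4 m = 15432
m = 15432/14.4 ≈ 1072 g

m ≈ 1070 g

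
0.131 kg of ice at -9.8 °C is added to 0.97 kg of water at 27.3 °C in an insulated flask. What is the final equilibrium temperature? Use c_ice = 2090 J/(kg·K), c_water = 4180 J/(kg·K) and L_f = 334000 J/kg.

T_f ≈ 14.0 °C

Setting the total heat transfer to zero:
warm ice to 0 °C: 0.131·2090·(0 − (-9.8)) = 2683.1; melt ice: 0.131·334000 = 43754; warm the meltwater: 547.58 T; water cools: 0.97·4180·(T − 27.3) = 4054.6(T − 27.3)
4602.2 T = 110691 − 46437 = 64253
T ≈ 13.96 °C. Since T > 0 °C, the all-ice-melts assumption holds.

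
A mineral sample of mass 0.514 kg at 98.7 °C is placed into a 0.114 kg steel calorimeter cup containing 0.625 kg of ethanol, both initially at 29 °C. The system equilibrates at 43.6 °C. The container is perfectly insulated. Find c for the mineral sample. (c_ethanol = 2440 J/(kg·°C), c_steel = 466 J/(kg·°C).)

Taking heat into each body as positive, Σ m c ΔT = 0:
0.514·c·(43.6 − 98.7) + 0.625·2440·(43.6 − 29) + 0.114·466·(43.6 − 29) = 0
-28.32 c = -23041
c = -23041/-28.32 ≈ 813.5 J/(kg·°C)

c ≈ 814 J/(kg·°C)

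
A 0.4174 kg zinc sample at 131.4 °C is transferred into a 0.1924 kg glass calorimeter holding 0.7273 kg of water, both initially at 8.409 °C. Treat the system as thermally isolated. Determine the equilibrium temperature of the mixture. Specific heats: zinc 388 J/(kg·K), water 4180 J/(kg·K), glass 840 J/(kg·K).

T_f is the heat-capacity-weighted average of the initial temperatures:
T_f = (161.95*131.4 + 3040.1*8.409 + 161.62*8.409) / (161.95 + 3040.1 + 161.62)
    = 48204 / 3363.7 ≈ 14.33 °C

T_f ≈ 14.3 °C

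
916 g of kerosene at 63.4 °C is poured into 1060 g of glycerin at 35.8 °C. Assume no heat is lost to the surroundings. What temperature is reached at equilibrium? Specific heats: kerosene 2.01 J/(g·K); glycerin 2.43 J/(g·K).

T_f ≈ 47.3 °C

Heat gained plus heat lost sum to zero:
916*2.01*(T − 63.4) + 1060*2.43*(T − 35.8) = 0
1841.2(T − 63.4) + 2575.8(T − 35.8) = 0
(1841.2 + 2575.8) T = 1841.2*63.4 + 2575.8*35.8
T = 208943 / 4417 = 47.3 °C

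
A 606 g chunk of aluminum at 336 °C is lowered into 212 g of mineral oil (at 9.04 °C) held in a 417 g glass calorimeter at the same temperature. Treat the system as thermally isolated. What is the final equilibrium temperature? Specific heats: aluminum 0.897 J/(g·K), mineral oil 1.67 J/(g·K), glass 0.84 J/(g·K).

Let T be the final temperature. ΣQ_i = 0:
606×0.897×(T − 336) + 212×1.67×(T − 9.04) + 417×0.84×(T − 9.04) = 0
(543.58 + 354.04 + 350.28) T = 543.58×336 + 354.04×9.04 + 350.28×9.04
T ≈ 151.46 °C

T_f ≈ 151.5 °C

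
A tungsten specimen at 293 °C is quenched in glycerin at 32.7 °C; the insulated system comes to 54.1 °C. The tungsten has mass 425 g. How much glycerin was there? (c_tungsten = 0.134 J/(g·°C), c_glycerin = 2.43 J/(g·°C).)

Heat gained plus heat lost sum to zero:
425·0.134·(54.1 − 293) + m·2.43·(54.1 − 32.7) = 0
52 m = 13605
m = 13605/52 ≈ 261.6 g

m ≈ 262 g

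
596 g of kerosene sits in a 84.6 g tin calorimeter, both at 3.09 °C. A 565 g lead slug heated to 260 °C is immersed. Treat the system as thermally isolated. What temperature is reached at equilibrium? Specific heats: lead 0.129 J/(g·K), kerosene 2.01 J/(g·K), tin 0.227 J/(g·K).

T_f ≈ 17.6 °C

Setting the total heat transfer to zero:
565×0.129×(T − 260) + 596×2.01×(T − 3.09) + 84.6×0.227×(T − 3.09) = 0
1290 T = 22711
T ≈ 17.60 °C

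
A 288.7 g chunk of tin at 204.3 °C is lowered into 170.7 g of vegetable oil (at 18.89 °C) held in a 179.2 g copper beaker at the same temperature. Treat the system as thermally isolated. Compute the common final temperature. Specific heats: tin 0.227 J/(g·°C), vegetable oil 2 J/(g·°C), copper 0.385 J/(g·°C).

T_f ≈ 44.4 °C

T_f is the heat-capacity-weighted average of the initial temperatures:
T_f = (65.53*204.3 + 341.4*18.89 + 68.99*18.89) / (65.53 + 341.4 + 68.99)
    = 21141 / 475.93 ≈ 44.42 °C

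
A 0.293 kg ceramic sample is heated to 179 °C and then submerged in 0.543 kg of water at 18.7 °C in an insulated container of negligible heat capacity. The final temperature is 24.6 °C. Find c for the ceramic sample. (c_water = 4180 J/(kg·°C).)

Heat lost by the ceramic sample = heat gained by the water:
0.293×c×(179 − 24.6) = 0.543×4180×(24.6 − 18.7)
45.24 c = 13391  ⇒  c ≈ 296 J/(kg·°C)

c ≈ 296 J/(kg·°C)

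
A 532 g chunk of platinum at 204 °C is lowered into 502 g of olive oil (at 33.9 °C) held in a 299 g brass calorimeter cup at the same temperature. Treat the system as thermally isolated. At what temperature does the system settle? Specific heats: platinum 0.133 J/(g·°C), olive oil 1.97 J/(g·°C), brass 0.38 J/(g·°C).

Energy conservation, ΣQ = 0:
532×0.133×(T − 204) + 502×1.97×(T − 33.9) + 299×0.38×(T − 33.9) = 0
70.76(T − 204) + 988.94(T − 33.9) + 113.62(T − 33.9) = 0
(70.76 + 988.94 + 113.62) T = 70.76×204 + 988.94×33.9 + 113.62×33.9
T ≈ 44.16 °C

T_f ≈ 44.2 °C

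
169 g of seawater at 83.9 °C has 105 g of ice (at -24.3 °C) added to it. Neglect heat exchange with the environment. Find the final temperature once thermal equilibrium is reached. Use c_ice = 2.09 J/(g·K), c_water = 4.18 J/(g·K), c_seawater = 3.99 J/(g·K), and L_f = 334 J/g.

T_f ≈ 14.5 °C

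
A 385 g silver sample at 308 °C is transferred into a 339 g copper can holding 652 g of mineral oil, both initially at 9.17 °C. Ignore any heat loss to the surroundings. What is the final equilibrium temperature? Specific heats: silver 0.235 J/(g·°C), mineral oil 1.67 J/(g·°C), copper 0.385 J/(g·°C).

Taking heat into each body as positive, Σ m c ΔT = 0:
385×0.235×(T − 308) + 652×1.67×(T − 9.17) + 339×0.385×(T − 9.17) = 0
90.47(T − 308) + 1088.8(T − 9.17) + 130.52(T − 9.17) = 0
1309.8 T = 39048
T ≈ 29.81 °C

T_f ≈ 29.8 °C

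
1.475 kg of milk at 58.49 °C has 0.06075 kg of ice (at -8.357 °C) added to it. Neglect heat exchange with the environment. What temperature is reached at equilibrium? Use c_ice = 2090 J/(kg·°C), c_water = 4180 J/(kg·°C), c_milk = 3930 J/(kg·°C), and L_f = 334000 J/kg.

T_f ≈ 52.5 °C

Setting the total heat transfer to zero:
ice -8.357→0 °C: 0.06075×2090×8.357 = 1061.1; latent heat to melt: 0.06075×334000 = 20290; warm the meltwater: 253.94 T; milk: 5796.8(T − 58.49)
6050.7 T = 339052 − 21352 = 317700
T ≈ 52.51 °C (positive, so assuming full melt was valid).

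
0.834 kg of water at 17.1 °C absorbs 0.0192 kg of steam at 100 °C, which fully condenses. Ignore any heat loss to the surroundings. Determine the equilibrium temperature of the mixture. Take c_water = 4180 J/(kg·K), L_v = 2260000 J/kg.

T_f ≈ 31.1 °C

Sum of m c ΔT and latent-heat terms is zero:
latent heat released on condensation: 0.0192×2260000 = 43392; condensed water 100 °C→T: 80.26(T − 100); original water: 3486.1(T − 17.1)
3566.4 T = 43392 + 8025.6 + 59613 = 111030
T ≈ 31.13 °C, under the boiling point, so the assumption holds.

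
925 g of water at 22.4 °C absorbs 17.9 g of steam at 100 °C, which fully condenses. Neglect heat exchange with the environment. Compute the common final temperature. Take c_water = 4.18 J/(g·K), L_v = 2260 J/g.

T_f ≈ 34.1 °C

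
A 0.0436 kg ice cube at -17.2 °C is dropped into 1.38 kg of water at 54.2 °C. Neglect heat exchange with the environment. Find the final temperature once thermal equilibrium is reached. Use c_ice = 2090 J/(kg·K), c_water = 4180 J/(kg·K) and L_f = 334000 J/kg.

T_f ≈ 49.8 °C

Conservation of energy gives ΣQ = 0:
warm ice to 0 °C: 0.0436·2090·(0 − (-17.2)) = 1567.3; melt ice: 0.0436·334000 = 14562; warm the meltwater: 182.25 T; water: 5768.4(T − 54.2)
5950.6 T = 312647 − 16130 = 296518
T ≈ 49.83 °C. Since T > 0 °C, the all-ice-melts assumption holds.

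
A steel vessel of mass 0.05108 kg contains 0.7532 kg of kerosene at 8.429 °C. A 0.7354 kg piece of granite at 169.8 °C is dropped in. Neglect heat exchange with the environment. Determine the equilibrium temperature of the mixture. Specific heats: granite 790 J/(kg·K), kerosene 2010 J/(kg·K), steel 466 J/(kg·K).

Net heat exchanged in the isolated system is zero:
0.7354*790*(T − 169.8) + 0.7532*2010*(T − 8.429) + 0.05108*466*(T − 8.429) = 0
2118.7 T = 111610
T = 111610 / 2118.7 = 52.7 °C

T_f ≈ 52.7 °C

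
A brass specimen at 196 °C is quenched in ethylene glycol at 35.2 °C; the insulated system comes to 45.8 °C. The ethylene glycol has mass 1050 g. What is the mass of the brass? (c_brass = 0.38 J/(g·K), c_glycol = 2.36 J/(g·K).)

m ≈ 460 g

Energy conservation, ΣQ = 0:
m·0.38·(45.8 − 196) + 1050·2.36·(45.8 − 35.2) = 0
-57.08 m = -26267
m = -26267/-57.08 ≈ 460.2 g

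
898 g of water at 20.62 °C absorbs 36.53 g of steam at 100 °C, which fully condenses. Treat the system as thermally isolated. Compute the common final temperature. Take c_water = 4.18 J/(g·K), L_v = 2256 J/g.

Heat gained plus heat lost sum to zero:
steam→water at 100 °C releases m L_v = 36.53×2256 = 82412; condensed water 100 °C→T: 152.7(T − 100); water warms: 898×4.18×(T − 20.62) = 3753.6(T − 20.62)
3906.3 T = 82412 + 15270 + 77400 = 175081
T ≈ 44.82 °C (< 100 °C, so full condensation is consistent).

T_f ≈ 44.8 °C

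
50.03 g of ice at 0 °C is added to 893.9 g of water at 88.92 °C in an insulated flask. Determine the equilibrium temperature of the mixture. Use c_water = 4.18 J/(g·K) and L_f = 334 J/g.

Conservation of energy gives ΣQ = 0:
melt ice: 50.03·334 = 16710; warm the meltwater: 209.13 T; water: 3736.5(T − 88.92)
3945.6 T = 332250 − 16710 = 315540
T ≈ 79.97 °C. Since T > 0 °C, the all-ice-melts assumption holds.

T_f ≈ 80.0 °C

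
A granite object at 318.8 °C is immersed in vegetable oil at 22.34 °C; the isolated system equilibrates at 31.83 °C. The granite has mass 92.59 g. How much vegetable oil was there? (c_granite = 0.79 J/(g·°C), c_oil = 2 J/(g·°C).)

m ≈ 1110 g

Conservation of energy gives ΣQ = 0:
92.59×0.79×(31.83 − 318.8) + m×2×(31.83 − 22.34) = 0
18.98 m = 20991
m = 20991/18.98 ≈ 1106 g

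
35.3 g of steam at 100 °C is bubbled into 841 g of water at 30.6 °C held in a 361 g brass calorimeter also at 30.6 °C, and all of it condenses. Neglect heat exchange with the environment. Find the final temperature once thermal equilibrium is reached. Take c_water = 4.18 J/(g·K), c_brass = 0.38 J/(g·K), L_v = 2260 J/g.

T_f ≈ 54.3 °C

Let T be the final temperature. ΣQ_i = 0:
condense steam: −35.3·2260 = −79778
  condensate cools 100→T: 35.3·4.18·(T − 100) = 147.55(T − 100)
  water warms: 841·4.18·(T − 30.6) = 3515.4(T − 30.6)
  brass cup: 361·0.38·(T − 30.6) = 137.18(T − 30.6)
3800.1 T = 79778 + 14755 + 111768 = 206302
T ≈ 54.29 °C — below 100 °C, confirming all the steam condensed.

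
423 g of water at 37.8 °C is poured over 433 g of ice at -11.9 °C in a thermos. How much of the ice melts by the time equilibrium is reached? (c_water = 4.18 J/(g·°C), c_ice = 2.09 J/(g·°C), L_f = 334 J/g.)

m_melted ≈ 168 g

Cooling the water to 0 °C releases 423×4.18×37.8 = 66836 J.
Of that, 433×2.09×11.9 = 10769 J goes to bring the ice to 0 °C, leaving 56067 J.
Fully melting the ice requires m_ice L_f = 433×334 = 144622 J.
56067 J < 144622 J, so only part of the ice melts and the system sits at 0 °C.
m_melt = 56067 / L_f = 167.9 g.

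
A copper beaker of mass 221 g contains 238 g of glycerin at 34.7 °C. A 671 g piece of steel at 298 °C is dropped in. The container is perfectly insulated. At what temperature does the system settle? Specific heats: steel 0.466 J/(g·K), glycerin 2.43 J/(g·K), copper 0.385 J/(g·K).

T_f ≈ 119.0 °C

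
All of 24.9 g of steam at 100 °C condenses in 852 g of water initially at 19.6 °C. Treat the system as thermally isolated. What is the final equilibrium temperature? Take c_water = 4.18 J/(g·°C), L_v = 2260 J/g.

Energy conservation, ΣQ = 0:
latent heat released on condensation: 24.9×2260 = 56274; condensed water 100 °C→T: 104.08(T − 100); water warms: 852×4.18×(T − 19.6) = 3561.4(T − 19.6)
3665.4 T = 56274 + 10408 + 69803 = 136485
T ≈ 37.24 °C (< 100 °C, so full condensation is consistent).

T_f ≈ 37.2 °C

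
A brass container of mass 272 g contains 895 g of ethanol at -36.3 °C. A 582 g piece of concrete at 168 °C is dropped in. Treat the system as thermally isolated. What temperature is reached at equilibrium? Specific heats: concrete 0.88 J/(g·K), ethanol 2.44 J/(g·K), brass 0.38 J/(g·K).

Net heat exchanged in the isolated system is zero:
582·0.88·(T − 168) + 895·2.44·(T − (-36.3)) + 272·0.38·(T − (-36.3)) = 0
512.16(T − 168) + 2183.8(T − (-36.3)) + 103.36(T − (-36.3)) = 0
(512.16 + 2183.8 + 103.36) T = 512.16·168 + 2183.8·(-36.3) + 103.36·(-36.3)
T = 3019/2799.3 ≈ 1.08 °C

T_f ≈ 1.1 °C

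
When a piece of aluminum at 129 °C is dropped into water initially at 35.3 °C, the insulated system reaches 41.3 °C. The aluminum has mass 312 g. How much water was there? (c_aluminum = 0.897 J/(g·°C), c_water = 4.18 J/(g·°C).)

m ≈ 979 g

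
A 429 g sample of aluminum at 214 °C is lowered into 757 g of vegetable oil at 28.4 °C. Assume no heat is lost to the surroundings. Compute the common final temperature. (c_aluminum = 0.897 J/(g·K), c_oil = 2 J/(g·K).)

T_f ≈ 66.0 °C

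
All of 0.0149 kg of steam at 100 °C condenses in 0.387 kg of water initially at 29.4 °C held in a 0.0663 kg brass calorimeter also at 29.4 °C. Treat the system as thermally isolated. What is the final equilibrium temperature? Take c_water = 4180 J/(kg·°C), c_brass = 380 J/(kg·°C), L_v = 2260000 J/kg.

T_f ≈ 51.7 °C

Energy balance with sensible and latent terms:
steam→water at 100 °C releases m L_v = 0.0149×2260000 = 33674; condensate cools 100→T: 0.0149×4180×(T − 100) = 62.28(T − 100); water warms: 0.387×4180×(T − 29.4) = 1617.7(T − 29.4); cup: 25.19(T − 29.4)
1705.1 T = 33674 + 6228.2 + 48300 = 88202
T ≈ 51.73 °C — below 100 °C, confirming all the steam condensed.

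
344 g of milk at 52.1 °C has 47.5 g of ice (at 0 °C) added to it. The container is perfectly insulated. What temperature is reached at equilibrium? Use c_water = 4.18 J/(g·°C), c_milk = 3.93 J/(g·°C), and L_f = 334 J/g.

T_f ≈ 35.2 °C

Heat gained plus heat lost sum to zero:
latent heat to melt: 47.5·334 = 15865; warm the meltwater: 198.55 T; milk: 1351.9(T − 52.1)
1550.5 T = 70435 − 15865 = 54570
T ≈ 35.20 °C (positive, so assuming full melt was valid).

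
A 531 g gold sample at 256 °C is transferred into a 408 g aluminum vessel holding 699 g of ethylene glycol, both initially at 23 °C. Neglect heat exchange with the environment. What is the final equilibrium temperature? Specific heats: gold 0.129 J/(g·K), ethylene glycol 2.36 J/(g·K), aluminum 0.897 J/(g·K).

T_f ≈ 30.7 °C

Heat gained plus heat lost sum to zero:
531×0.129×(T − 256) + 699×2.36×(T − 23) + 408×0.897×(T − 23) = 0
2084.1 T = 63895
T = 63895/2084.1 ≈ 30.66 °C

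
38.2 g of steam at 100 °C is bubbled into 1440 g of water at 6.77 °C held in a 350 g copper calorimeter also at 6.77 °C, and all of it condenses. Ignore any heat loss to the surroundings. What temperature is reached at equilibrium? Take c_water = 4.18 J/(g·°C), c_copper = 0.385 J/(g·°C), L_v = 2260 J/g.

T_f ≈ 22.8 °C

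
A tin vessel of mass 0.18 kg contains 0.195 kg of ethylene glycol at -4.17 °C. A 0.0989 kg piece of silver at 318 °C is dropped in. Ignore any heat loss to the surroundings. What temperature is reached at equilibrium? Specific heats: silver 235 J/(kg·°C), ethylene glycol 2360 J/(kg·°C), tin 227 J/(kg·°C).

T_f ≈ 10.1 °C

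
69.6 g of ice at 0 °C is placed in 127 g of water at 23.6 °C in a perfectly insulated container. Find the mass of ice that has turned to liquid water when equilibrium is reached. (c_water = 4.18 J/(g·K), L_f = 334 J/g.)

m_melted ≈ 37.5 g

Water can give up m c ΔT = 127·4.18·23.6 = 12528 J before reaching 0 °C.
To melt every bit of ice: 69.6·334 = 23246 J.
That's not enough to melt it all — equilibrium is at 0 °C with ice remaining.
m_melt = 12528 / L_f = 37.51 g.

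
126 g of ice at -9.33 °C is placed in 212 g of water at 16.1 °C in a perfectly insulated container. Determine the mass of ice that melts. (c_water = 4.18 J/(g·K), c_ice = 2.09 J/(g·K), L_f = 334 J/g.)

Water can give up m c ΔT = 212×4.18×16.1 = 14267 J before reaching 0 °C.
Of that, 126×2.09×9.33 = 2457 J goes to bring the ice to 0 °C, leaving 11810 J.
Fully melting the ice requires m_ice L_f = 126×334 = 42084 J.
Since 11810 < 42084 J, not all the ice melts; equilibrium is at 0 °C.
m_melted×334 = 11810  ⇒  m_melted ≈ 35.36 g.

m_melted ≈ 35.4 g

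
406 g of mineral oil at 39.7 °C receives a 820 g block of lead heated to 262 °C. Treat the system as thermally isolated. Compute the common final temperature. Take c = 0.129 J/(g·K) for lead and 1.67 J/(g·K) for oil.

T_f ≈ 69.7 °C

Heat gained plus heat lost sum to zero:
820×0.129×(T − 262) + 406×1.67×(T − 39.7) = 0
(105.78 + 678.02) T = 105.78×262 + 678.02×39.7
T = 54632/783.8 ≈ 69.70 °C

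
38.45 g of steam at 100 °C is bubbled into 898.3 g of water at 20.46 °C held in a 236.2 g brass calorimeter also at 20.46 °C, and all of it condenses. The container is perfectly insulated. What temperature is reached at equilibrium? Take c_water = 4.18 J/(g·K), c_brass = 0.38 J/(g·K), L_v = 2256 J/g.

T_f ≈ 45.3 °C

Setting the total heat transfer to zero:
latent heat released on condensation: 38.45×2256 = 86743
  condensate cools 100→T: 38.45×4.18×(T − 100) = 160.72(T − 100)
  original water: 3754.9(T − 20.46)
  cup: 89.76(T − 20.46)
4005.4 T = 86743 + 16072 + 78662 = 181477
T ≈ 45.31 °C — below 100 °C, confirming all the steam condensed.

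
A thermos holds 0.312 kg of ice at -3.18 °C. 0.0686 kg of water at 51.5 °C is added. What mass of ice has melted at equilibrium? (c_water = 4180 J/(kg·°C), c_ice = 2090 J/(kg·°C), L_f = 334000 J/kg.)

Heat available from the water dropping to 0 °C: 0.0686×4180×51.5 = 14768 J.
Of that, 0.312×2090×3.18 = 2073.6 J goes to bring the ice to 0 °C, leaving 12694 J.
To melt every bit of ice: 0.312×334000 = 104208 J.
12694 J < 104208 J, so only part of the ice melts and the system sits at 0 °C.
m_melted×334000 = 12694  ⇒  m_melted ≈ 0.03801 kg.

m_melted ≈ 0.038 kg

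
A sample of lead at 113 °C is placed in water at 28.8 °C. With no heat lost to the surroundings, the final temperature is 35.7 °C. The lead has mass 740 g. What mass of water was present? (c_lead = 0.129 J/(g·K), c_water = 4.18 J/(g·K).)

m ≈ 256 g

Heat lost by the lead = heat gained by the water:
740×0.129×(113 − 35.7) = m×4.18×(35.7 − 28.8)
28.84 m = 7379.1  ⇒  m ≈ 255.8 g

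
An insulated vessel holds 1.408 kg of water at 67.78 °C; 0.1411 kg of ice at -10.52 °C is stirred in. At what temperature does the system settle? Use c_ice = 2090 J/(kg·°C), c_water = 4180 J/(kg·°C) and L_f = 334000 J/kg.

Sum of m c ΔT and latent-heat terms is zero:
ice -10.52→0 °C: 0.1411×2090×10.52 = 3102.3; latent heat to melt: 0.1411×334000 = 47127; warm the meltwater: 589.8 T; water: 5885.4(T − 67.78)
6475.2 T = 398915 − 50230 = 348685
T ≈ 53.85 °C (positive, so assuming full melt was valid).

T_f ≈ 53.8 °C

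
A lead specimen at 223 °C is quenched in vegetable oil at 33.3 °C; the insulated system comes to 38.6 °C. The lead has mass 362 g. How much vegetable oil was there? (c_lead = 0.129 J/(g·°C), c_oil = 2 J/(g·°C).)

m ≈ 812 g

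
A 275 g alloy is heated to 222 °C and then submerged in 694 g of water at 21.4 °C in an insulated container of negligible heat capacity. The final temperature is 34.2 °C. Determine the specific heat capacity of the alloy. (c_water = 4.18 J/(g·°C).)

c ≈ 0.719 J/(g·°C)

Setting the total heat transfer to zero:
275×c×(34.2 − 222) + 694×4.18×(34.2 − 21.4) = 0
-51645 c = -37132
c = -37132/-51645 ≈ 0.719 J/(g·°C)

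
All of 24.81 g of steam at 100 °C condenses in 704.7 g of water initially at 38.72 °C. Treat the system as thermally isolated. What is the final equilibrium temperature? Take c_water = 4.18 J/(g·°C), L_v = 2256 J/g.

T_f ≈ 59.2 °C

Setting the total heat transfer to zero:
condense steam: −24.81·2256 = −55971
  condensate cools 100→T: 24.81·4.18·(T − 100) = 103.71(T − 100)
  original water: 2945.6(T − 38.72)
3049.4 T = 55971 + 10371 + 114055 = 180397
T ≈ 59.16 °C — below 100 °C, confirming all the steam condensed.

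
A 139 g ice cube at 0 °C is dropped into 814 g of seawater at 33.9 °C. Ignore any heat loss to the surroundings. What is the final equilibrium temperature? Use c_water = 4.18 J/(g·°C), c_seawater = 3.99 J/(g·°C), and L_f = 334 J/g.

T_f ≈ 16.6 °C

Heat gained plus heat lost sum to zero:
fusion: m_ice L_f = 139·334 = 46426
  meltwater 0→T: 139·4.18·T = 581.02 T
  seawater cools: 814·3.99·(T − 33.9) = 3247.9(T − 33.9)
3828.9 T = 110102 − 46426 = 63676
T ≈ 16.63 °C. Since T > 0 °C, the all-ice-melts assumption holds.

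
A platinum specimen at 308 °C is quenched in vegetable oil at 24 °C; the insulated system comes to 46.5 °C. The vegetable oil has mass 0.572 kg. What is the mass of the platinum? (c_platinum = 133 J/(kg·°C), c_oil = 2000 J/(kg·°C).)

Heat gained plus heat lost sum to zero:
m·133·(46.5 − 308) + 0.572·2000·(46.5 − 24) = 0
-34780 m = -25740
m = -25740/-34780 ≈ 0.7401 kg

m ≈ 0.74 kg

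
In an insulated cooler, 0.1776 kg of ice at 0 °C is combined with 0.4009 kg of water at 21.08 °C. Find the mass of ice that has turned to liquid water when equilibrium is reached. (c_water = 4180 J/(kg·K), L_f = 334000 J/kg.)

m_melted ≈ 0.106 kg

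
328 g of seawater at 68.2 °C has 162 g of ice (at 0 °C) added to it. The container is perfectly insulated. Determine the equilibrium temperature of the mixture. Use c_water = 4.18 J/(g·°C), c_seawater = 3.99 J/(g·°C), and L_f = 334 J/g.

T_f ≈ 17.7 °C

Heat gained plus heat lost sum to zero:
melt ice: 162×334 = 54108
  warm the meltwater: 677.16 T
  seawater cools: 328×3.99×(T − 68.2) = 1308.7(T − 68.2)
1985.9 T = 89255 − 54108 = 35147
T ≈ 17.70 °C (positive, so assuming full melt was valid).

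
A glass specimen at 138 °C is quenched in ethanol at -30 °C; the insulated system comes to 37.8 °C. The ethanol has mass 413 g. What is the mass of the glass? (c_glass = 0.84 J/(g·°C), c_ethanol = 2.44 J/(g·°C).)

m ≈ 812 g

Heat gained plus heat lost sum to zero:
m×0.84×(37.8 − 138) + 413×2.44×(37.8 − (-30)) = 0
-84.17 m = -68323
m = -68323/-84.17 ≈ 811.8 g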